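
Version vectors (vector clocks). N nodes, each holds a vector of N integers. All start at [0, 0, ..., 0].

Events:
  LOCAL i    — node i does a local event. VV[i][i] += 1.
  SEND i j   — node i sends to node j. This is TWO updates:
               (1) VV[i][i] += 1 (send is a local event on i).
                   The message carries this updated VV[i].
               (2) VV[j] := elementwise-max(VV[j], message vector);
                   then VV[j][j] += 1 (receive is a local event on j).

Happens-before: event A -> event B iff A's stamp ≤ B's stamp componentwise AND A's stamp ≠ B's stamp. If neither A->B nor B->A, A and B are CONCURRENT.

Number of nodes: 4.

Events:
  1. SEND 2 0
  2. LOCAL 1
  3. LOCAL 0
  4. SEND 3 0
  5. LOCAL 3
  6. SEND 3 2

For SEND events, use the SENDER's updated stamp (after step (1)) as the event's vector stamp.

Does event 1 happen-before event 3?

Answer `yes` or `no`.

Initial: VV[0]=[0, 0, 0, 0]
Initial: VV[1]=[0, 0, 0, 0]
Initial: VV[2]=[0, 0, 0, 0]
Initial: VV[3]=[0, 0, 0, 0]
Event 1: SEND 2->0: VV[2][2]++ -> VV[2]=[0, 0, 1, 0], msg_vec=[0, 0, 1, 0]; VV[0]=max(VV[0],msg_vec) then VV[0][0]++ -> VV[0]=[1, 0, 1, 0]
Event 2: LOCAL 1: VV[1][1]++ -> VV[1]=[0, 1, 0, 0]
Event 3: LOCAL 0: VV[0][0]++ -> VV[0]=[2, 0, 1, 0]
Event 4: SEND 3->0: VV[3][3]++ -> VV[3]=[0, 0, 0, 1], msg_vec=[0, 0, 0, 1]; VV[0]=max(VV[0],msg_vec) then VV[0][0]++ -> VV[0]=[3, 0, 1, 1]
Event 5: LOCAL 3: VV[3][3]++ -> VV[3]=[0, 0, 0, 2]
Event 6: SEND 3->2: VV[3][3]++ -> VV[3]=[0, 0, 0, 3], msg_vec=[0, 0, 0, 3]; VV[2]=max(VV[2],msg_vec) then VV[2][2]++ -> VV[2]=[0, 0, 2, 3]
Event 1 stamp: [0, 0, 1, 0]
Event 3 stamp: [2, 0, 1, 0]
[0, 0, 1, 0] <= [2, 0, 1, 0]? True. Equal? False. Happens-before: True

Answer: yes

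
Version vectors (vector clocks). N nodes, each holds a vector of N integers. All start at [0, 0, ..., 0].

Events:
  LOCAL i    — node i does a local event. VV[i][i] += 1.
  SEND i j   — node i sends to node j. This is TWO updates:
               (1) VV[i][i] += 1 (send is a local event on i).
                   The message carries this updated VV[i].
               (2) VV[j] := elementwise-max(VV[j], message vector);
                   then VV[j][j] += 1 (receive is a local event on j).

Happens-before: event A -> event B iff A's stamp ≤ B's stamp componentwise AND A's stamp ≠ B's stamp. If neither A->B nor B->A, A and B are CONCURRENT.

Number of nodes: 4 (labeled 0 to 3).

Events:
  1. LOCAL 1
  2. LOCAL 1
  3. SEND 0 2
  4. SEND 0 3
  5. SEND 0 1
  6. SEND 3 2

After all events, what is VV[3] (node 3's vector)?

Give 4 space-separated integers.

Initial: VV[0]=[0, 0, 0, 0]
Initial: VV[1]=[0, 0, 0, 0]
Initial: VV[2]=[0, 0, 0, 0]
Initial: VV[3]=[0, 0, 0, 0]
Event 1: LOCAL 1: VV[1][1]++ -> VV[1]=[0, 1, 0, 0]
Event 2: LOCAL 1: VV[1][1]++ -> VV[1]=[0, 2, 0, 0]
Event 3: SEND 0->2: VV[0][0]++ -> VV[0]=[1, 0, 0, 0], msg_vec=[1, 0, 0, 0]; VV[2]=max(VV[2],msg_vec) then VV[2][2]++ -> VV[2]=[1, 0, 1, 0]
Event 4: SEND 0->3: VV[0][0]++ -> VV[0]=[2, 0, 0, 0], msg_vec=[2, 0, 0, 0]; VV[3]=max(VV[3],msg_vec) then VV[3][3]++ -> VV[3]=[2, 0, 0, 1]
Event 5: SEND 0->1: VV[0][0]++ -> VV[0]=[3, 0, 0, 0], msg_vec=[3, 0, 0, 0]; VV[1]=max(VV[1],msg_vec) then VV[1][1]++ -> VV[1]=[3, 3, 0, 0]
Event 6: SEND 3->2: VV[3][3]++ -> VV[3]=[2, 0, 0, 2], msg_vec=[2, 0, 0, 2]; VV[2]=max(VV[2],msg_vec) then VV[2][2]++ -> VV[2]=[2, 0, 2, 2]
Final vectors: VV[0]=[3, 0, 0, 0]; VV[1]=[3, 3, 0, 0]; VV[2]=[2, 0, 2, 2]; VV[3]=[2, 0, 0, 2]

Answer: 2 0 0 2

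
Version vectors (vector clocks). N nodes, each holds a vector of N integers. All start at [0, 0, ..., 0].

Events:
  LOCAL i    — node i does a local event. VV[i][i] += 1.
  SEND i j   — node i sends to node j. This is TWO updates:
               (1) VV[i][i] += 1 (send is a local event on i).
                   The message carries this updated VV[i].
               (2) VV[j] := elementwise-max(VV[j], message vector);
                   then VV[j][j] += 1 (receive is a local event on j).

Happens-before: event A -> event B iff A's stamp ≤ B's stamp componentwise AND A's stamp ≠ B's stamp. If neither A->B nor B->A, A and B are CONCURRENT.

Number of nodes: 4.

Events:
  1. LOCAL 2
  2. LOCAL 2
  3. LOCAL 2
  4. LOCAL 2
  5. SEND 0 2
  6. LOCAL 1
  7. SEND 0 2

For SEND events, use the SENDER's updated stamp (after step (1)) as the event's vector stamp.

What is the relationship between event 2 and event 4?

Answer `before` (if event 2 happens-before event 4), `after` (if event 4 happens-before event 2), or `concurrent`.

Answer: before

Derivation:
Initial: VV[0]=[0, 0, 0, 0]
Initial: VV[1]=[0, 0, 0, 0]
Initial: VV[2]=[0, 0, 0, 0]
Initial: VV[3]=[0, 0, 0, 0]
Event 1: LOCAL 2: VV[2][2]++ -> VV[2]=[0, 0, 1, 0]
Event 2: LOCAL 2: VV[2][2]++ -> VV[2]=[0, 0, 2, 0]
Event 3: LOCAL 2: VV[2][2]++ -> VV[2]=[0, 0, 3, 0]
Event 4: LOCAL 2: VV[2][2]++ -> VV[2]=[0, 0, 4, 0]
Event 5: SEND 0->2: VV[0][0]++ -> VV[0]=[1, 0, 0, 0], msg_vec=[1, 0, 0, 0]; VV[2]=max(VV[2],msg_vec) then VV[2][2]++ -> VV[2]=[1, 0, 5, 0]
Event 6: LOCAL 1: VV[1][1]++ -> VV[1]=[0, 1, 0, 0]
Event 7: SEND 0->2: VV[0][0]++ -> VV[0]=[2, 0, 0, 0], msg_vec=[2, 0, 0, 0]; VV[2]=max(VV[2],msg_vec) then VV[2][2]++ -> VV[2]=[2, 0, 6, 0]
Event 2 stamp: [0, 0, 2, 0]
Event 4 stamp: [0, 0, 4, 0]
[0, 0, 2, 0] <= [0, 0, 4, 0]? True
[0, 0, 4, 0] <= [0, 0, 2, 0]? False
Relation: before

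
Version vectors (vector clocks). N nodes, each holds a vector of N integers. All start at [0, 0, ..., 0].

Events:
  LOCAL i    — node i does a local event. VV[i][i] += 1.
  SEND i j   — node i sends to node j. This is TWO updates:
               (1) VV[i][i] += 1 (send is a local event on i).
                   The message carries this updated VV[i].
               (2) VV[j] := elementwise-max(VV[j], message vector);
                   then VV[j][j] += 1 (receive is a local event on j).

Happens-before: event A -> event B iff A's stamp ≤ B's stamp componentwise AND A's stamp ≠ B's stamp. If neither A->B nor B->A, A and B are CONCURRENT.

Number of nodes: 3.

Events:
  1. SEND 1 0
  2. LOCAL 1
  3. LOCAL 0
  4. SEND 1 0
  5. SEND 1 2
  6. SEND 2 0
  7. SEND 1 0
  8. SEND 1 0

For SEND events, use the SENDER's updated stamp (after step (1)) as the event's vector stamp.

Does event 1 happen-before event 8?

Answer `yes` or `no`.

Answer: yes

Derivation:
Initial: VV[0]=[0, 0, 0]
Initial: VV[1]=[0, 0, 0]
Initial: VV[2]=[0, 0, 0]
Event 1: SEND 1->0: VV[1][1]++ -> VV[1]=[0, 1, 0], msg_vec=[0, 1, 0]; VV[0]=max(VV[0],msg_vec) then VV[0][0]++ -> VV[0]=[1, 1, 0]
Event 2: LOCAL 1: VV[1][1]++ -> VV[1]=[0, 2, 0]
Event 3: LOCAL 0: VV[0][0]++ -> VV[0]=[2, 1, 0]
Event 4: SEND 1->0: VV[1][1]++ -> VV[1]=[0, 3, 0], msg_vec=[0, 3, 0]; VV[0]=max(VV[0],msg_vec) then VV[0][0]++ -> VV[0]=[3, 3, 0]
Event 5: SEND 1->2: VV[1][1]++ -> VV[1]=[0, 4, 0], msg_vec=[0, 4, 0]; VV[2]=max(VV[2],msg_vec) then VV[2][2]++ -> VV[2]=[0, 4, 1]
Event 6: SEND 2->0: VV[2][2]++ -> VV[2]=[0, 4, 2], msg_vec=[0, 4, 2]; VV[0]=max(VV[0],msg_vec) then VV[0][0]++ -> VV[0]=[4, 4, 2]
Event 7: SEND 1->0: VV[1][1]++ -> VV[1]=[0, 5, 0], msg_vec=[0, 5, 0]; VV[0]=max(VV[0],msg_vec) then VV[0][0]++ -> VV[0]=[5, 5, 2]
Event 8: SEND 1->0: VV[1][1]++ -> VV[1]=[0, 6, 0], msg_vec=[0, 6, 0]; VV[0]=max(VV[0],msg_vec) then VV[0][0]++ -> VV[0]=[6, 6, 2]
Event 1 stamp: [0, 1, 0]
Event 8 stamp: [0, 6, 0]
[0, 1, 0] <= [0, 6, 0]? True. Equal? False. Happens-before: True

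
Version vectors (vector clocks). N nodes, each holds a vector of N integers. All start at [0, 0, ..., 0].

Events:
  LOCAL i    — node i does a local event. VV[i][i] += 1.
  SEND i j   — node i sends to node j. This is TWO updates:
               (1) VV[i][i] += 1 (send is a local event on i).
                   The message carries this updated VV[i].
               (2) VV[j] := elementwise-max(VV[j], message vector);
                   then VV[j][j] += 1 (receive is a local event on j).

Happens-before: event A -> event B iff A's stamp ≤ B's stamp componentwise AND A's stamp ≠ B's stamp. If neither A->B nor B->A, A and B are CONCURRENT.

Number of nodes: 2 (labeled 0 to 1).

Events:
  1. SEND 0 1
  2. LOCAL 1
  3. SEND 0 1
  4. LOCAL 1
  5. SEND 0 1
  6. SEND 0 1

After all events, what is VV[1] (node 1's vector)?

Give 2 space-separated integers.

Answer: 4 6

Derivation:
Initial: VV[0]=[0, 0]
Initial: VV[1]=[0, 0]
Event 1: SEND 0->1: VV[0][0]++ -> VV[0]=[1, 0], msg_vec=[1, 0]; VV[1]=max(VV[1],msg_vec) then VV[1][1]++ -> VV[1]=[1, 1]
Event 2: LOCAL 1: VV[1][1]++ -> VV[1]=[1, 2]
Event 3: SEND 0->1: VV[0][0]++ -> VV[0]=[2, 0], msg_vec=[2, 0]; VV[1]=max(VV[1],msg_vec) then VV[1][1]++ -> VV[1]=[2, 3]
Event 4: LOCAL 1: VV[1][1]++ -> VV[1]=[2, 4]
Event 5: SEND 0->1: VV[0][0]++ -> VV[0]=[3, 0], msg_vec=[3, 0]; VV[1]=max(VV[1],msg_vec) then VV[1][1]++ -> VV[1]=[3, 5]
Event 6: SEND 0->1: VV[0][0]++ -> VV[0]=[4, 0], msg_vec=[4, 0]; VV[1]=max(VV[1],msg_vec) then VV[1][1]++ -> VV[1]=[4, 6]
Final vectors: VV[0]=[4, 0]; VV[1]=[4, 6]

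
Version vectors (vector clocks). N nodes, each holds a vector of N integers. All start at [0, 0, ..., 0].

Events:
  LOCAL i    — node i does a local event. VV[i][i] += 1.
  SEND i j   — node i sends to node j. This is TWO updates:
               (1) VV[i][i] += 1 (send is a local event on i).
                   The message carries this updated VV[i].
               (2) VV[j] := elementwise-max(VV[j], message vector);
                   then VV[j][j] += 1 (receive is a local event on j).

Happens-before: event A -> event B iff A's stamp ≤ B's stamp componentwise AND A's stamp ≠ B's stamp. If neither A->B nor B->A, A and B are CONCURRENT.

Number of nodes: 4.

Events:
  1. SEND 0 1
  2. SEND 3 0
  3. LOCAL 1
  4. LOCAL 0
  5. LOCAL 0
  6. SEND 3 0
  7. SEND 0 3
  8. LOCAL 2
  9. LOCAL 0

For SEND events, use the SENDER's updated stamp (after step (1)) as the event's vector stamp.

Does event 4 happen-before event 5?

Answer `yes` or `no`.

Answer: yes

Derivation:
Initial: VV[0]=[0, 0, 0, 0]
Initial: VV[1]=[0, 0, 0, 0]
Initial: VV[2]=[0, 0, 0, 0]
Initial: VV[3]=[0, 0, 0, 0]
Event 1: SEND 0->1: VV[0][0]++ -> VV[0]=[1, 0, 0, 0], msg_vec=[1, 0, 0, 0]; VV[1]=max(VV[1],msg_vec) then VV[1][1]++ -> VV[1]=[1, 1, 0, 0]
Event 2: SEND 3->0: VV[3][3]++ -> VV[3]=[0, 0, 0, 1], msg_vec=[0, 0, 0, 1]; VV[0]=max(VV[0],msg_vec) then VV[0][0]++ -> VV[0]=[2, 0, 0, 1]
Event 3: LOCAL 1: VV[1][1]++ -> VV[1]=[1, 2, 0, 0]
Event 4: LOCAL 0: VV[0][0]++ -> VV[0]=[3, 0, 0, 1]
Event 5: LOCAL 0: VV[0][0]++ -> VV[0]=[4, 0, 0, 1]
Event 6: SEND 3->0: VV[3][3]++ -> VV[3]=[0, 0, 0, 2], msg_vec=[0, 0, 0, 2]; VV[0]=max(VV[0],msg_vec) then VV[0][0]++ -> VV[0]=[5, 0, 0, 2]
Event 7: SEND 0->3: VV[0][0]++ -> VV[0]=[6, 0, 0, 2], msg_vec=[6, 0, 0, 2]; VV[3]=max(VV[3],msg_vec) then VV[3][3]++ -> VV[3]=[6, 0, 0, 3]
Event 8: LOCAL 2: VV[2][2]++ -> VV[2]=[0, 0, 1, 0]
Event 9: LOCAL 0: VV[0][0]++ -> VV[0]=[7, 0, 0, 2]
Event 4 stamp: [3, 0, 0, 1]
Event 5 stamp: [4, 0, 0, 1]
[3, 0, 0, 1] <= [4, 0, 0, 1]? True. Equal? False. Happens-before: True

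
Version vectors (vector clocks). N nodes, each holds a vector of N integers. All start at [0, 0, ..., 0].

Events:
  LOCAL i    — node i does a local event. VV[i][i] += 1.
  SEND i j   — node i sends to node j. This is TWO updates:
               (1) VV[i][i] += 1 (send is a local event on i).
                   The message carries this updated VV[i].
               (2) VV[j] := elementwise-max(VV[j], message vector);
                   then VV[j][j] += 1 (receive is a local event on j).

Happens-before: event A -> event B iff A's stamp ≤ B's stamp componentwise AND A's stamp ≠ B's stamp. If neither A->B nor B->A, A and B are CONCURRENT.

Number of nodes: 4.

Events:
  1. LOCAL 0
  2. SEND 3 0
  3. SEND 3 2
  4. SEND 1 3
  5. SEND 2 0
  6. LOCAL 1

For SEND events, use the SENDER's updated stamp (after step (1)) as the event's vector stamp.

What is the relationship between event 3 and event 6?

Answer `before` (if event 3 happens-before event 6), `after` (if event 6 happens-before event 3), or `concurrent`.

Initial: VV[0]=[0, 0, 0, 0]
Initial: VV[1]=[0, 0, 0, 0]
Initial: VV[2]=[0, 0, 0, 0]
Initial: VV[3]=[0, 0, 0, 0]
Event 1: LOCAL 0: VV[0][0]++ -> VV[0]=[1, 0, 0, 0]
Event 2: SEND 3->0: VV[3][3]++ -> VV[3]=[0, 0, 0, 1], msg_vec=[0, 0, 0, 1]; VV[0]=max(VV[0],msg_vec) then VV[0][0]++ -> VV[0]=[2, 0, 0, 1]
Event 3: SEND 3->2: VV[3][3]++ -> VV[3]=[0, 0, 0, 2], msg_vec=[0, 0, 0, 2]; VV[2]=max(VV[2],msg_vec) then VV[2][2]++ -> VV[2]=[0, 0, 1, 2]
Event 4: SEND 1->3: VV[1][1]++ -> VV[1]=[0, 1, 0, 0], msg_vec=[0, 1, 0, 0]; VV[3]=max(VV[3],msg_vec) then VV[3][3]++ -> VV[3]=[0, 1, 0, 3]
Event 5: SEND 2->0: VV[2][2]++ -> VV[2]=[0, 0, 2, 2], msg_vec=[0, 0, 2, 2]; VV[0]=max(VV[0],msg_vec) then VV[0][0]++ -> VV[0]=[3, 0, 2, 2]
Event 6: LOCAL 1: VV[1][1]++ -> VV[1]=[0, 2, 0, 0]
Event 3 stamp: [0, 0, 0, 2]
Event 6 stamp: [0, 2, 0, 0]
[0, 0, 0, 2] <= [0, 2, 0, 0]? False
[0, 2, 0, 0] <= [0, 0, 0, 2]? False
Relation: concurrent

Answer: concurrent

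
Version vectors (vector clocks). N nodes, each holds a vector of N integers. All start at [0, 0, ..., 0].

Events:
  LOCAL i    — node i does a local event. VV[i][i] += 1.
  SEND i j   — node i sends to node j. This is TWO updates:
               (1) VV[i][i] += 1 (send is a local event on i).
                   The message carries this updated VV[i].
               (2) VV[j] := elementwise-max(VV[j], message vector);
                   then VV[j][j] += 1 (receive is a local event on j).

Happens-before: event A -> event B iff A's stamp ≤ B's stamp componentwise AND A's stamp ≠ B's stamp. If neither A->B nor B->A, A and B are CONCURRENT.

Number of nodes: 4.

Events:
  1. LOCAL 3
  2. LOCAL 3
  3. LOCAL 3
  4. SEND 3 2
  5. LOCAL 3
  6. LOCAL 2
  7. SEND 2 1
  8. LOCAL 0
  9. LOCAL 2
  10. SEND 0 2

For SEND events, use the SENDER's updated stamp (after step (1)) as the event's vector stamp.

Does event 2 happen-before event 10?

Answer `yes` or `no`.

Initial: VV[0]=[0, 0, 0, 0]
Initial: VV[1]=[0, 0, 0, 0]
Initial: VV[2]=[0, 0, 0, 0]
Initial: VV[3]=[0, 0, 0, 0]
Event 1: LOCAL 3: VV[3][3]++ -> VV[3]=[0, 0, 0, 1]
Event 2: LOCAL 3: VV[3][3]++ -> VV[3]=[0, 0, 0, 2]
Event 3: LOCAL 3: VV[3][3]++ -> VV[3]=[0, 0, 0, 3]
Event 4: SEND 3->2: VV[3][3]++ -> VV[3]=[0, 0, 0, 4], msg_vec=[0, 0, 0, 4]; VV[2]=max(VV[2],msg_vec) then VV[2][2]++ -> VV[2]=[0, 0, 1, 4]
Event 5: LOCAL 3: VV[3][3]++ -> VV[3]=[0, 0, 0, 5]
Event 6: LOCAL 2: VV[2][2]++ -> VV[2]=[0, 0, 2, 4]
Event 7: SEND 2->1: VV[2][2]++ -> VV[2]=[0, 0, 3, 4], msg_vec=[0, 0, 3, 4]; VV[1]=max(VV[1],msg_vec) then VV[1][1]++ -> VV[1]=[0, 1, 3, 4]
Event 8: LOCAL 0: VV[0][0]++ -> VV[0]=[1, 0, 0, 0]
Event 9: LOCAL 2: VV[2][2]++ -> VV[2]=[0, 0, 4, 4]
Event 10: SEND 0->2: VV[0][0]++ -> VV[0]=[2, 0, 0, 0], msg_vec=[2, 0, 0, 0]; VV[2]=max(VV[2],msg_vec) then VV[2][2]++ -> VV[2]=[2, 0, 5, 4]
Event 2 stamp: [0, 0, 0, 2]
Event 10 stamp: [2, 0, 0, 0]
[0, 0, 0, 2] <= [2, 0, 0, 0]? False. Equal? False. Happens-before: False

Answer: no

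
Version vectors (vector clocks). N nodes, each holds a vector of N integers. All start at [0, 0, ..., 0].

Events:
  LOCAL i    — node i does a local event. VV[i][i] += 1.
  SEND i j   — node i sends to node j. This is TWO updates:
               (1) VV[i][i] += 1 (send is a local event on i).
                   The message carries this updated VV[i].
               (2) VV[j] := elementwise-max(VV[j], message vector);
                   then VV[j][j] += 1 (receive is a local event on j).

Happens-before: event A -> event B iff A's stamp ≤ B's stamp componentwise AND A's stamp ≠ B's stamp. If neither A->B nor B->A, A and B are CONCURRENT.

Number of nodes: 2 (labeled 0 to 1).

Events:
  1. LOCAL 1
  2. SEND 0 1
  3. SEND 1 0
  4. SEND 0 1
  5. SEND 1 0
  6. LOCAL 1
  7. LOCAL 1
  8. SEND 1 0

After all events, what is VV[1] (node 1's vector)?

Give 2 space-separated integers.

Initial: VV[0]=[0, 0]
Initial: VV[1]=[0, 0]
Event 1: LOCAL 1: VV[1][1]++ -> VV[1]=[0, 1]
Event 2: SEND 0->1: VV[0][0]++ -> VV[0]=[1, 0], msg_vec=[1, 0]; VV[1]=max(VV[1],msg_vec) then VV[1][1]++ -> VV[1]=[1, 2]
Event 3: SEND 1->0: VV[1][1]++ -> VV[1]=[1, 3], msg_vec=[1, 3]; VV[0]=max(VV[0],msg_vec) then VV[0][0]++ -> VV[0]=[2, 3]
Event 4: SEND 0->1: VV[0][0]++ -> VV[0]=[3, 3], msg_vec=[3, 3]; VV[1]=max(VV[1],msg_vec) then VV[1][1]++ -> VV[1]=[3, 4]
Event 5: SEND 1->0: VV[1][1]++ -> VV[1]=[3, 5], msg_vec=[3, 5]; VV[0]=max(VV[0],msg_vec) then VV[0][0]++ -> VV[0]=[4, 5]
Event 6: LOCAL 1: VV[1][1]++ -> VV[1]=[3, 6]
Event 7: LOCAL 1: VV[1][1]++ -> VV[1]=[3, 7]
Event 8: SEND 1->0: VV[1][1]++ -> VV[1]=[3, 8], msg_vec=[3, 8]; VV[0]=max(VV[0],msg_vec) then VV[0][0]++ -> VV[0]=[5, 8]
Final vectors: VV[0]=[5, 8]; VV[1]=[3, 8]

Answer: 3 8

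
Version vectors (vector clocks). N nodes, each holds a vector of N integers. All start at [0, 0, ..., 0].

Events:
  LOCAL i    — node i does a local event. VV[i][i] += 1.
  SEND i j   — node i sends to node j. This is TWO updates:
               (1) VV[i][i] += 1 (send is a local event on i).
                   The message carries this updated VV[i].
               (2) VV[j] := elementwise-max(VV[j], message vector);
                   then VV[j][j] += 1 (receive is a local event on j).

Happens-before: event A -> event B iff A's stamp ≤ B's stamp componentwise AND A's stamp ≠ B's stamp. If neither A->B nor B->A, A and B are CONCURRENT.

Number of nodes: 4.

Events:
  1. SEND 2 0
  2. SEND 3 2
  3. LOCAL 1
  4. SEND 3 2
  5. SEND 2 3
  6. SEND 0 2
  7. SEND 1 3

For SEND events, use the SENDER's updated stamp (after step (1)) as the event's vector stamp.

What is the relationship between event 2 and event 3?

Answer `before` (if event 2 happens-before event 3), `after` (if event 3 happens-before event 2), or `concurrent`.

Answer: concurrent

Derivation:
Initial: VV[0]=[0, 0, 0, 0]
Initial: VV[1]=[0, 0, 0, 0]
Initial: VV[2]=[0, 0, 0, 0]
Initial: VV[3]=[0, 0, 0, 0]
Event 1: SEND 2->0: VV[2][2]++ -> VV[2]=[0, 0, 1, 0], msg_vec=[0, 0, 1, 0]; VV[0]=max(VV[0],msg_vec) then VV[0][0]++ -> VV[0]=[1, 0, 1, 0]
Event 2: SEND 3->2: VV[3][3]++ -> VV[3]=[0, 0, 0, 1], msg_vec=[0, 0, 0, 1]; VV[2]=max(VV[2],msg_vec) then VV[2][2]++ -> VV[2]=[0, 0, 2, 1]
Event 3: LOCAL 1: VV[1][1]++ -> VV[1]=[0, 1, 0, 0]
Event 4: SEND 3->2: VV[3][3]++ -> VV[3]=[0, 0, 0, 2], msg_vec=[0, 0, 0, 2]; VV[2]=max(VV[2],msg_vec) then VV[2][2]++ -> VV[2]=[0, 0, 3, 2]
Event 5: SEND 2->3: VV[2][2]++ -> VV[2]=[0, 0, 4, 2], msg_vec=[0, 0, 4, 2]; VV[3]=max(VV[3],msg_vec) then VV[3][3]++ -> VV[3]=[0, 0, 4, 3]
Event 6: SEND 0->2: VV[0][0]++ -> VV[0]=[2, 0, 1, 0], msg_vec=[2, 0, 1, 0]; VV[2]=max(VV[2],msg_vec) then VV[2][2]++ -> VV[2]=[2, 0, 5, 2]
Event 7: SEND 1->3: VV[1][1]++ -> VV[1]=[0, 2, 0, 0], msg_vec=[0, 2, 0, 0]; VV[3]=max(VV[3],msg_vec) then VV[3][3]++ -> VV[3]=[0, 2, 4, 4]
Event 2 stamp: [0, 0, 0, 1]
Event 3 stamp: [0, 1, 0, 0]
[0, 0, 0, 1] <= [0, 1, 0, 0]? False
[0, 1, 0, 0] <= [0, 0, 0, 1]? False
Relation: concurrent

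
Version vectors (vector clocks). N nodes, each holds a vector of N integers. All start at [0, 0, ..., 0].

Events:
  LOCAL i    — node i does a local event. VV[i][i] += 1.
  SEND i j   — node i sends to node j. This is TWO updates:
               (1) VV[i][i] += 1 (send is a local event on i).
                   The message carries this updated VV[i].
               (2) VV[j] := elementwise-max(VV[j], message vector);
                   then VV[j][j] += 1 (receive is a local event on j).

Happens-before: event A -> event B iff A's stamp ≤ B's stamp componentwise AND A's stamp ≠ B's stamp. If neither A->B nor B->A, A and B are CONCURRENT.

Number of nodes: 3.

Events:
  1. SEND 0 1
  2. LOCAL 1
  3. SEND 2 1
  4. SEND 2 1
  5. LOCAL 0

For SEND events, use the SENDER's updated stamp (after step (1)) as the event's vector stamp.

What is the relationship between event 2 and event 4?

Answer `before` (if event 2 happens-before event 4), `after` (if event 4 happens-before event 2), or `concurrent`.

Initial: VV[0]=[0, 0, 0]
Initial: VV[1]=[0, 0, 0]
Initial: VV[2]=[0, 0, 0]
Event 1: SEND 0->1: VV[0][0]++ -> VV[0]=[1, 0, 0], msg_vec=[1, 0, 0]; VV[1]=max(VV[1],msg_vec) then VV[1][1]++ -> VV[1]=[1, 1, 0]
Event 2: LOCAL 1: VV[1][1]++ -> VV[1]=[1, 2, 0]
Event 3: SEND 2->1: VV[2][2]++ -> VV[2]=[0, 0, 1], msg_vec=[0, 0, 1]; VV[1]=max(VV[1],msg_vec) then VV[1][1]++ -> VV[1]=[1, 3, 1]
Event 4: SEND 2->1: VV[2][2]++ -> VV[2]=[0, 0, 2], msg_vec=[0, 0, 2]; VV[1]=max(VV[1],msg_vec) then VV[1][1]++ -> VV[1]=[1, 4, 2]
Event 5: LOCAL 0: VV[0][0]++ -> VV[0]=[2, 0, 0]
Event 2 stamp: [1, 2, 0]
Event 4 stamp: [0, 0, 2]
[1, 2, 0] <= [0, 0, 2]? False
[0, 0, 2] <= [1, 2, 0]? False
Relation: concurrent

Answer: concurrent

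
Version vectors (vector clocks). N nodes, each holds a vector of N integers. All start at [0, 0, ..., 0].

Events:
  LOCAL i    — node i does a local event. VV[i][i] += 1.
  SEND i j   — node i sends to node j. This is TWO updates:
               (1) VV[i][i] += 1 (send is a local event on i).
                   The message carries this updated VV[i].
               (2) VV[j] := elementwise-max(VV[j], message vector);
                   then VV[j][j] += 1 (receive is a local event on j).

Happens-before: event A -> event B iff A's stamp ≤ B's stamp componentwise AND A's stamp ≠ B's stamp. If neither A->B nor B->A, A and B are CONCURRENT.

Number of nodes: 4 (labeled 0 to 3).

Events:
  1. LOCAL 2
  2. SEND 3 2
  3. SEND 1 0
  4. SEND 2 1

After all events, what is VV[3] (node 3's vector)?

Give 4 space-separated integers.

Answer: 0 0 0 1

Derivation:
Initial: VV[0]=[0, 0, 0, 0]
Initial: VV[1]=[0, 0, 0, 0]
Initial: VV[2]=[0, 0, 0, 0]
Initial: VV[3]=[0, 0, 0, 0]
Event 1: LOCAL 2: VV[2][2]++ -> VV[2]=[0, 0, 1, 0]
Event 2: SEND 3->2: VV[3][3]++ -> VV[3]=[0, 0, 0, 1], msg_vec=[0, 0, 0, 1]; VV[2]=max(VV[2],msg_vec) then VV[2][2]++ -> VV[2]=[0, 0, 2, 1]
Event 3: SEND 1->0: VV[1][1]++ -> VV[1]=[0, 1, 0, 0], msg_vec=[0, 1, 0, 0]; VV[0]=max(VV[0],msg_vec) then VV[0][0]++ -> VV[0]=[1, 1, 0, 0]
Event 4: SEND 2->1: VV[2][2]++ -> VV[2]=[0, 0, 3, 1], msg_vec=[0, 0, 3, 1]; VV[1]=max(VV[1],msg_vec) then VV[1][1]++ -> VV[1]=[0, 2, 3, 1]
Final vectors: VV[0]=[1, 1, 0, 0]; VV[1]=[0, 2, 3, 1]; VV[2]=[0, 0, 3, 1]; VV[3]=[0, 0, 0, 1]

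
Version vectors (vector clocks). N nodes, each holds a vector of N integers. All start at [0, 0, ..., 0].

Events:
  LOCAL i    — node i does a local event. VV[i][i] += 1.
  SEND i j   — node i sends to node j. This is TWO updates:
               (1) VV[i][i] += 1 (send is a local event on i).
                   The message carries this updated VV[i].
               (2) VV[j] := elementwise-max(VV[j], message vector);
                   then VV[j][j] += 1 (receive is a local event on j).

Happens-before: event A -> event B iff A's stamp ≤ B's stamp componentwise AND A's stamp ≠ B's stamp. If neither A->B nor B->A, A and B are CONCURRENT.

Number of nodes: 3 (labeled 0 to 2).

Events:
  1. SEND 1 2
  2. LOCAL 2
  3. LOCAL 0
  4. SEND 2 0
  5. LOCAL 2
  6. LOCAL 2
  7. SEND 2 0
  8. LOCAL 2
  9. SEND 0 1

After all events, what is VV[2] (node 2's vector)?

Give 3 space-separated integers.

Answer: 0 1 7

Derivation:
Initial: VV[0]=[0, 0, 0]
Initial: VV[1]=[0, 0, 0]
Initial: VV[2]=[0, 0, 0]
Event 1: SEND 1->2: VV[1][1]++ -> VV[1]=[0, 1, 0], msg_vec=[0, 1, 0]; VV[2]=max(VV[2],msg_vec) then VV[2][2]++ -> VV[2]=[0, 1, 1]
Event 2: LOCAL 2: VV[2][2]++ -> VV[2]=[0, 1, 2]
Event 3: LOCAL 0: VV[0][0]++ -> VV[0]=[1, 0, 0]
Event 4: SEND 2->0: VV[2][2]++ -> VV[2]=[0, 1, 3], msg_vec=[0, 1, 3]; VV[0]=max(VV[0],msg_vec) then VV[0][0]++ -> VV[0]=[2, 1, 3]
Event 5: LOCAL 2: VV[2][2]++ -> VV[2]=[0, 1, 4]
Event 6: LOCAL 2: VV[2][2]++ -> VV[2]=[0, 1, 5]
Event 7: SEND 2->0: VV[2][2]++ -> VV[2]=[0, 1, 6], msg_vec=[0, 1, 6]; VV[0]=max(VV[0],msg_vec) then VV[0][0]++ -> VV[0]=[3, 1, 6]
Event 8: LOCAL 2: VV[2][2]++ -> VV[2]=[0, 1, 7]
Event 9: SEND 0->1: VV[0][0]++ -> VV[0]=[4, 1, 6], msg_vec=[4, 1, 6]; VV[1]=max(VV[1],msg_vec) then VV[1][1]++ -> VV[1]=[4, 2, 6]
Final vectors: VV[0]=[4, 1, 6]; VV[1]=[4, 2, 6]; VV[2]=[0, 1, 7]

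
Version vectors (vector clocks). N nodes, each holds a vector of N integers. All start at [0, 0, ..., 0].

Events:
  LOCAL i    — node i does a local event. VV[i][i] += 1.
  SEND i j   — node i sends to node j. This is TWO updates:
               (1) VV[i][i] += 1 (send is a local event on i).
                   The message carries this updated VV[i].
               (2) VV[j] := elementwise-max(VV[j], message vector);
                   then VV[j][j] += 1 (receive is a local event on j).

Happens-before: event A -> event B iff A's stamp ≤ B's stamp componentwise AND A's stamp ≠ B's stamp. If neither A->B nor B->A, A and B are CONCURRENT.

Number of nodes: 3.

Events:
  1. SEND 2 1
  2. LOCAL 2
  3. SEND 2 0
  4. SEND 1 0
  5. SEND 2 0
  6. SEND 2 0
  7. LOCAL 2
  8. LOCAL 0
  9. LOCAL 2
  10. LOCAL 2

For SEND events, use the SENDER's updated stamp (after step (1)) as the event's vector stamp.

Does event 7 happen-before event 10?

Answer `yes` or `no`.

Answer: yes

Derivation:
Initial: VV[0]=[0, 0, 0]
Initial: VV[1]=[0, 0, 0]
Initial: VV[2]=[0, 0, 0]
Event 1: SEND 2->1: VV[2][2]++ -> VV[2]=[0, 0, 1], msg_vec=[0, 0, 1]; VV[1]=max(VV[1],msg_vec) then VV[1][1]++ -> VV[1]=[0, 1, 1]
Event 2: LOCAL 2: VV[2][2]++ -> VV[2]=[0, 0, 2]
Event 3: SEND 2->0: VV[2][2]++ -> VV[2]=[0, 0, 3], msg_vec=[0, 0, 3]; VV[0]=max(VV[0],msg_vec) then VV[0][0]++ -> VV[0]=[1, 0, 3]
Event 4: SEND 1->0: VV[1][1]++ -> VV[1]=[0, 2, 1], msg_vec=[0, 2, 1]; VV[0]=max(VV[0],msg_vec) then VV[0][0]++ -> VV[0]=[2, 2, 3]
Event 5: SEND 2->0: VV[2][2]++ -> VV[2]=[0, 0, 4], msg_vec=[0, 0, 4]; VV[0]=max(VV[0],msg_vec) then VV[0][0]++ -> VV[0]=[3, 2, 4]
Event 6: SEND 2->0: VV[2][2]++ -> VV[2]=[0, 0, 5], msg_vec=[0, 0, 5]; VV[0]=max(VV[0],msg_vec) then VV[0][0]++ -> VV[0]=[4, 2, 5]
Event 7: LOCAL 2: VV[2][2]++ -> VV[2]=[0, 0, 6]
Event 8: LOCAL 0: VV[0][0]++ -> VV[0]=[5, 2, 5]
Event 9: LOCAL 2: VV[2][2]++ -> VV[2]=[0, 0, 7]
Event 10: LOCAL 2: VV[2][2]++ -> VV[2]=[0, 0, 8]
Event 7 stamp: [0, 0, 6]
Event 10 stamp: [0, 0, 8]
[0, 0, 6] <= [0, 0, 8]? True. Equal? False. Happens-before: True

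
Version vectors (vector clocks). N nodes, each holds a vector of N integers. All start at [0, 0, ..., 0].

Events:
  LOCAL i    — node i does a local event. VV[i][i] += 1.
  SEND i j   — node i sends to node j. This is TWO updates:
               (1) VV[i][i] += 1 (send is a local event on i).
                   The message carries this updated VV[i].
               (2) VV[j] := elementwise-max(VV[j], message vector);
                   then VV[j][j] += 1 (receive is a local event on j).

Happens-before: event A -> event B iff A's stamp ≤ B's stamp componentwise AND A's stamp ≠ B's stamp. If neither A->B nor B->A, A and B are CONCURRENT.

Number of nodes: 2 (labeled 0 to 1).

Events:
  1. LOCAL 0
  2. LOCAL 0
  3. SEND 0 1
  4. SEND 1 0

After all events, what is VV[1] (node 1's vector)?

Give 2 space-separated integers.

Initial: VV[0]=[0, 0]
Initial: VV[1]=[0, 0]
Event 1: LOCAL 0: VV[0][0]++ -> VV[0]=[1, 0]
Event 2: LOCAL 0: VV[0][0]++ -> VV[0]=[2, 0]
Event 3: SEND 0->1: VV[0][0]++ -> VV[0]=[3, 0], msg_vec=[3, 0]; VV[1]=max(VV[1],msg_vec) then VV[1][1]++ -> VV[1]=[3, 1]
Event 4: SEND 1->0: VV[1][1]++ -> VV[1]=[3, 2], msg_vec=[3, 2]; VV[0]=max(VV[0],msg_vec) then VV[0][0]++ -> VV[0]=[4, 2]
Final vectors: VV[0]=[4, 2]; VV[1]=[3, 2]

Answer: 3 2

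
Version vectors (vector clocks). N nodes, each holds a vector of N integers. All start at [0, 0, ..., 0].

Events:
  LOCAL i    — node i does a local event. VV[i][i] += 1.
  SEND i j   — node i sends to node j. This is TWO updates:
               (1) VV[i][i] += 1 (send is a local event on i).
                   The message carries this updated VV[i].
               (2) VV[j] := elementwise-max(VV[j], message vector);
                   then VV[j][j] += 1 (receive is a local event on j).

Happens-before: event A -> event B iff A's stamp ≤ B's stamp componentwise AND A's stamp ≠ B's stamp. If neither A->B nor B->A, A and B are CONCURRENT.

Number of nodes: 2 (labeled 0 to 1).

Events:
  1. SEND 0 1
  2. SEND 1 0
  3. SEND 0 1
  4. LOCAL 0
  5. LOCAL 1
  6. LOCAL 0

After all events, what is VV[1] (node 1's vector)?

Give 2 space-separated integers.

Initial: VV[0]=[0, 0]
Initial: VV[1]=[0, 0]
Event 1: SEND 0->1: VV[0][0]++ -> VV[0]=[1, 0], msg_vec=[1, 0]; VV[1]=max(VV[1],msg_vec) then VV[1][1]++ -> VV[1]=[1, 1]
Event 2: SEND 1->0: VV[1][1]++ -> VV[1]=[1, 2], msg_vec=[1, 2]; VV[0]=max(VV[0],msg_vec) then VV[0][0]++ -> VV[0]=[2, 2]
Event 3: SEND 0->1: VV[0][0]++ -> VV[0]=[3, 2], msg_vec=[3, 2]; VV[1]=max(VV[1],msg_vec) then VV[1][1]++ -> VV[1]=[3, 3]
Event 4: LOCAL 0: VV[0][0]++ -> VV[0]=[4, 2]
Event 5: LOCAL 1: VV[1][1]++ -> VV[1]=[3, 4]
Event 6: LOCAL 0: VV[0][0]++ -> VV[0]=[5, 2]
Final vectors: VV[0]=[5, 2]; VV[1]=[3, 4]

Answer: 3 4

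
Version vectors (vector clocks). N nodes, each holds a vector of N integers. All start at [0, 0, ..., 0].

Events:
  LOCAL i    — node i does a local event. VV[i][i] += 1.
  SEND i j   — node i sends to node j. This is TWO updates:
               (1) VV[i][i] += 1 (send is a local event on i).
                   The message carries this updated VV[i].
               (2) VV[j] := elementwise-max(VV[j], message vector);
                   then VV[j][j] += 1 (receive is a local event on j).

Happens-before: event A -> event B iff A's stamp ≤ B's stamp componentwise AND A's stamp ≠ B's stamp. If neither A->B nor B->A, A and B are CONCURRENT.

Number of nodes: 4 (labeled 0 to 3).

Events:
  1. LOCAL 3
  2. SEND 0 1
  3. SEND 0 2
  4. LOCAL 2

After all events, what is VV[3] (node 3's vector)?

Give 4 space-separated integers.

Initial: VV[0]=[0, 0, 0, 0]
Initial: VV[1]=[0, 0, 0, 0]
Initial: VV[2]=[0, 0, 0, 0]
Initial: VV[3]=[0, 0, 0, 0]
Event 1: LOCAL 3: VV[3][3]++ -> VV[3]=[0, 0, 0, 1]
Event 2: SEND 0->1: VV[0][0]++ -> VV[0]=[1, 0, 0, 0], msg_vec=[1, 0, 0, 0]; VV[1]=max(VV[1],msg_vec) then VV[1][1]++ -> VV[1]=[1, 1, 0, 0]
Event 3: SEND 0->2: VV[0][0]++ -> VV[0]=[2, 0, 0, 0], msg_vec=[2, 0, 0, 0]; VV[2]=max(VV[2],msg_vec) then VV[2][2]++ -> VV[2]=[2, 0, 1, 0]
Event 4: LOCAL 2: VV[2][2]++ -> VV[2]=[2, 0, 2, 0]
Final vectors: VV[0]=[2, 0, 0, 0]; VV[1]=[1, 1, 0, 0]; VV[2]=[2, 0, 2, 0]; VV[3]=[0, 0, 0, 1]

Answer: 0 0 0 1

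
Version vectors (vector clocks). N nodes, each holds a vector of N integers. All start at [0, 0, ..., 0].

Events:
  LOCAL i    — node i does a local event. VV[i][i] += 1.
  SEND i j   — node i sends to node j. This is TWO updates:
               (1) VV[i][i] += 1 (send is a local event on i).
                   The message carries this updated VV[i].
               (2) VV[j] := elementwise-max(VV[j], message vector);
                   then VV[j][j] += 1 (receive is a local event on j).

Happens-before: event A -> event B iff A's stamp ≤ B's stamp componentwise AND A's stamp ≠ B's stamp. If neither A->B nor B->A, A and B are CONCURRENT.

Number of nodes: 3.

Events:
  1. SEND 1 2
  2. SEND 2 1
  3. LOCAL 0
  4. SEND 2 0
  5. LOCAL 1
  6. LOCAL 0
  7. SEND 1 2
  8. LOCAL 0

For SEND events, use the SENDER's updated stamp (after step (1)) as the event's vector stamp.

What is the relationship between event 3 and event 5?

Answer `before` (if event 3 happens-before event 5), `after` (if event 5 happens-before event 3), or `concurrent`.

Answer: concurrent

Derivation:
Initial: VV[0]=[0, 0, 0]
Initial: VV[1]=[0, 0, 0]
Initial: VV[2]=[0, 0, 0]
Event 1: SEND 1->2: VV[1][1]++ -> VV[1]=[0, 1, 0], msg_vec=[0, 1, 0]; VV[2]=max(VV[2],msg_vec) then VV[2][2]++ -> VV[2]=[0, 1, 1]
Event 2: SEND 2->1: VV[2][2]++ -> VV[2]=[0, 1, 2], msg_vec=[0, 1, 2]; VV[1]=max(VV[1],msg_vec) then VV[1][1]++ -> VV[1]=[0, 2, 2]
Event 3: LOCAL 0: VV[0][0]++ -> VV[0]=[1, 0, 0]
Event 4: SEND 2->0: VV[2][2]++ -> VV[2]=[0, 1, 3], msg_vec=[0, 1, 3]; VV[0]=max(VV[0],msg_vec) then VV[0][0]++ -> VV[0]=[2, 1, 3]
Event 5: LOCAL 1: VV[1][1]++ -> VV[1]=[0, 3, 2]
Event 6: LOCAL 0: VV[0][0]++ -> VV[0]=[3, 1, 3]
Event 7: SEND 1->2: VV[1][1]++ -> VV[1]=[0, 4, 2], msg_vec=[0, 4, 2]; VV[2]=max(VV[2],msg_vec) then VV[2][2]++ -> VV[2]=[0, 4, 4]
Event 8: LOCAL 0: VV[0][0]++ -> VV[0]=[4, 1, 3]
Event 3 stamp: [1, 0, 0]
Event 5 stamp: [0, 3, 2]
[1, 0, 0] <= [0, 3, 2]? False
[0, 3, 2] <= [1, 0, 0]? False
Relation: concurrent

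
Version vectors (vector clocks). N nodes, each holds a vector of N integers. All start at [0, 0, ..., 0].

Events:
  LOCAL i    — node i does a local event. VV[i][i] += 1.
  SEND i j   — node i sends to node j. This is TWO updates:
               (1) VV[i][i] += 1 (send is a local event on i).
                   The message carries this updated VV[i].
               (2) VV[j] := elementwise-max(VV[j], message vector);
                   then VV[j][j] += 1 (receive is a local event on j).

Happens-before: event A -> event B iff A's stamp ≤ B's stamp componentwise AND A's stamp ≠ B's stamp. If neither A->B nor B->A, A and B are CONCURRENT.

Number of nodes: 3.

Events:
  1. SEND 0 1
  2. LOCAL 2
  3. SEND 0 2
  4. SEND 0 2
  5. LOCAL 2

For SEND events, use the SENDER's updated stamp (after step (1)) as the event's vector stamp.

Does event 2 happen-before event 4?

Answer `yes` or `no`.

Initial: VV[0]=[0, 0, 0]
Initial: VV[1]=[0, 0, 0]
Initial: VV[2]=[0, 0, 0]
Event 1: SEND 0->1: VV[0][0]++ -> VV[0]=[1, 0, 0], msg_vec=[1, 0, 0]; VV[1]=max(VV[1],msg_vec) then VV[1][1]++ -> VV[1]=[1, 1, 0]
Event 2: LOCAL 2: VV[2][2]++ -> VV[2]=[0, 0, 1]
Event 3: SEND 0->2: VV[0][0]++ -> VV[0]=[2, 0, 0], msg_vec=[2, 0, 0]; VV[2]=max(VV[2],msg_vec) then VV[2][2]++ -> VV[2]=[2, 0, 2]
Event 4: SEND 0->2: VV[0][0]++ -> VV[0]=[3, 0, 0], msg_vec=[3, 0, 0]; VV[2]=max(VV[2],msg_vec) then VV[2][2]++ -> VV[2]=[3, 0, 3]
Event 5: LOCAL 2: VV[2][2]++ -> VV[2]=[3, 0, 4]
Event 2 stamp: [0, 0, 1]
Event 4 stamp: [3, 0, 0]
[0, 0, 1] <= [3, 0, 0]? False. Equal? False. Happens-before: False

Answer: no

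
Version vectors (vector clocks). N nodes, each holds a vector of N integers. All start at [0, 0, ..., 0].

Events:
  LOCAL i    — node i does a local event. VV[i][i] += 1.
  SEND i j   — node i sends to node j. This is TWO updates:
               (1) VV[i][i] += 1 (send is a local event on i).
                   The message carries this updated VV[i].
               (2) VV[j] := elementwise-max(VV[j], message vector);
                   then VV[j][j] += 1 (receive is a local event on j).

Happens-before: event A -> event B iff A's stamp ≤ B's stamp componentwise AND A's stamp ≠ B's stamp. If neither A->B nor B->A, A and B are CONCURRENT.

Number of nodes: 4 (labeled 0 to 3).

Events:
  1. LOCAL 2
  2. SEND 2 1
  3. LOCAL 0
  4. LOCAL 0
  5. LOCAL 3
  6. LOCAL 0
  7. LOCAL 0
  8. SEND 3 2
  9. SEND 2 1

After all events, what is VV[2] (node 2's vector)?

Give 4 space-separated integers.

Answer: 0 0 4 2

Derivation:
Initial: VV[0]=[0, 0, 0, 0]
Initial: VV[1]=[0, 0, 0, 0]
Initial: VV[2]=[0, 0, 0, 0]
Initial: VV[3]=[0, 0, 0, 0]
Event 1: LOCAL 2: VV[2][2]++ -> VV[2]=[0, 0, 1, 0]
Event 2: SEND 2->1: VV[2][2]++ -> VV[2]=[0, 0, 2, 0], msg_vec=[0, 0, 2, 0]; VV[1]=max(VV[1],msg_vec) then VV[1][1]++ -> VV[1]=[0, 1, 2, 0]
Event 3: LOCAL 0: VV[0][0]++ -> VV[0]=[1, 0, 0, 0]
Event 4: LOCAL 0: VV[0][0]++ -> VV[0]=[2, 0, 0, 0]
Event 5: LOCAL 3: VV[3][3]++ -> VV[3]=[0, 0, 0, 1]
Event 6: LOCAL 0: VV[0][0]++ -> VV[0]=[3, 0, 0, 0]
Event 7: LOCAL 0: VV[0][0]++ -> VV[0]=[4, 0, 0, 0]
Event 8: SEND 3->2: VV[3][3]++ -> VV[3]=[0, 0, 0, 2], msg_vec=[0, 0, 0, 2]; VV[2]=max(VV[2],msg_vec) then VV[2][2]++ -> VV[2]=[0, 0, 3, 2]
Event 9: SEND 2->1: VV[2][2]++ -> VV[2]=[0, 0, 4, 2], msg_vec=[0, 0, 4, 2]; VV[1]=max(VV[1],msg_vec) then VV[1][1]++ -> VV[1]=[0, 2, 4, 2]
Final vectors: VV[0]=[4, 0, 0, 0]; VV[1]=[0, 2, 4, 2]; VV[2]=[0, 0, 4, 2]; VV[3]=[0, 0, 0, 2]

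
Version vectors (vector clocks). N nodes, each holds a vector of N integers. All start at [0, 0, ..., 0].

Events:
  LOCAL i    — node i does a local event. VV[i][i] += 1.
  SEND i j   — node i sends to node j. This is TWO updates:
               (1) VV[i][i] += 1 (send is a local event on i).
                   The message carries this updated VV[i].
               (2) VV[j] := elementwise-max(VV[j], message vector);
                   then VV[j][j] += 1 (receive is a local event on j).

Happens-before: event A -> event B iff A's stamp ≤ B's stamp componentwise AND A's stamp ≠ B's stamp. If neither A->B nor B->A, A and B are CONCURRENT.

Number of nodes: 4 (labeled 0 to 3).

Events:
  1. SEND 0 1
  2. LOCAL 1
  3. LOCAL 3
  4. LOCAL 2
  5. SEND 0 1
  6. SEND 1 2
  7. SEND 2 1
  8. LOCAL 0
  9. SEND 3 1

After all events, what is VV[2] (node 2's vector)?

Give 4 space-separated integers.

Initial: VV[0]=[0, 0, 0, 0]
Initial: VV[1]=[0, 0, 0, 0]
Initial: VV[2]=[0, 0, 0, 0]
Initial: VV[3]=[0, 0, 0, 0]
Event 1: SEND 0->1: VV[0][0]++ -> VV[0]=[1, 0, 0, 0], msg_vec=[1, 0, 0, 0]; VV[1]=max(VV[1],msg_vec) then VV[1][1]++ -> VV[1]=[1, 1, 0, 0]
Event 2: LOCAL 1: VV[1][1]++ -> VV[1]=[1, 2, 0, 0]
Event 3: LOCAL 3: VV[3][3]++ -> VV[3]=[0, 0, 0, 1]
Event 4: LOCAL 2: VV[2][2]++ -> VV[2]=[0, 0, 1, 0]
Event 5: SEND 0->1: VV[0][0]++ -> VV[0]=[2, 0, 0, 0], msg_vec=[2, 0, 0, 0]; VV[1]=max(VV[1],msg_vec) then VV[1][1]++ -> VV[1]=[2, 3, 0, 0]
Event 6: SEND 1->2: VV[1][1]++ -> VV[1]=[2, 4, 0, 0], msg_vec=[2, 4, 0, 0]; VV[2]=max(VV[2],msg_vec) then VV[2][2]++ -> VV[2]=[2, 4, 2, 0]
Event 7: SEND 2->1: VV[2][2]++ -> VV[2]=[2, 4, 3, 0], msg_vec=[2, 4, 3, 0]; VV[1]=max(VV[1],msg_vec) then VV[1][1]++ -> VV[1]=[2, 5, 3, 0]
Event 8: LOCAL 0: VV[0][0]++ -> VV[0]=[3, 0, 0, 0]
Event 9: SEND 3->1: VV[3][3]++ -> VV[3]=[0, 0, 0, 2], msg_vec=[0, 0, 0, 2]; VV[1]=max(VV[1],msg_vec) then VV[1][1]++ -> VV[1]=[2, 6, 3, 2]
Final vectors: VV[0]=[3, 0, 0, 0]; VV[1]=[2, 6, 3, 2]; VV[2]=[2, 4, 3, 0]; VV[3]=[0, 0, 0, 2]

Answer: 2 4 3 0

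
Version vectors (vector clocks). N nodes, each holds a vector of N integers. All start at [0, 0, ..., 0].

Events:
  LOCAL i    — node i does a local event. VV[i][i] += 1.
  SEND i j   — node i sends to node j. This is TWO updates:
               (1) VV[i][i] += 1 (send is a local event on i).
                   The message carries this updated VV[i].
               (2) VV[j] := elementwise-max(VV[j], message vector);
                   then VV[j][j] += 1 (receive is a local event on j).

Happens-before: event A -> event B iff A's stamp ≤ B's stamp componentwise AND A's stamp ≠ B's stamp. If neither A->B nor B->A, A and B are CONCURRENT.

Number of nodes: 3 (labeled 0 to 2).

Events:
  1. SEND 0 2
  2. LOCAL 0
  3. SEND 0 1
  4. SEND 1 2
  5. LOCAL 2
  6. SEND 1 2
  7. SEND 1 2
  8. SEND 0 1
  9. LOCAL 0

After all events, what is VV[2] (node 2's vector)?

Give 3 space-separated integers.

Answer: 3 4 5

Derivation:
Initial: VV[0]=[0, 0, 0]
Initial: VV[1]=[0, 0, 0]
Initial: VV[2]=[0, 0, 0]
Event 1: SEND 0->2: VV[0][0]++ -> VV[0]=[1, 0, 0], msg_vec=[1, 0, 0]; VV[2]=max(VV[2],msg_vec) then VV[2][2]++ -> VV[2]=[1, 0, 1]
Event 2: LOCAL 0: VV[0][0]++ -> VV[0]=[2, 0, 0]
Event 3: SEND 0->1: VV[0][0]++ -> VV[0]=[3, 0, 0], msg_vec=[3, 0, 0]; VV[1]=max(VV[1],msg_vec) then VV[1][1]++ -> VV[1]=[3, 1, 0]
Event 4: SEND 1->2: VV[1][1]++ -> VV[1]=[3, 2, 0], msg_vec=[3, 2, 0]; VV[2]=max(VV[2],msg_vec) then VV[2][2]++ -> VV[2]=[3, 2, 2]
Event 5: LOCAL 2: VV[2][2]++ -> VV[2]=[3, 2, 3]
Event 6: SEND 1->2: VV[1][1]++ -> VV[1]=[3, 3, 0], msg_vec=[3, 3, 0]; VV[2]=max(VV[2],msg_vec) then VV[2][2]++ -> VV[2]=[3, 3, 4]
Event 7: SEND 1->2: VV[1][1]++ -> VV[1]=[3, 4, 0], msg_vec=[3, 4, 0]; VV[2]=max(VV[2],msg_vec) then VV[2][2]++ -> VV[2]=[3, 4, 5]
Event 8: SEND 0->1: VV[0][0]++ -> VV[0]=[4, 0, 0], msg_vec=[4, 0, 0]; VV[1]=max(VV[1],msg_vec) then VV[1][1]++ -> VV[1]=[4, 5, 0]
Event 9: LOCAL 0: VV[0][0]++ -> VV[0]=[5, 0, 0]
Final vectors: VV[0]=[5, 0, 0]; VV[1]=[4, 5, 0]; VV[2]=[3, 4, 5]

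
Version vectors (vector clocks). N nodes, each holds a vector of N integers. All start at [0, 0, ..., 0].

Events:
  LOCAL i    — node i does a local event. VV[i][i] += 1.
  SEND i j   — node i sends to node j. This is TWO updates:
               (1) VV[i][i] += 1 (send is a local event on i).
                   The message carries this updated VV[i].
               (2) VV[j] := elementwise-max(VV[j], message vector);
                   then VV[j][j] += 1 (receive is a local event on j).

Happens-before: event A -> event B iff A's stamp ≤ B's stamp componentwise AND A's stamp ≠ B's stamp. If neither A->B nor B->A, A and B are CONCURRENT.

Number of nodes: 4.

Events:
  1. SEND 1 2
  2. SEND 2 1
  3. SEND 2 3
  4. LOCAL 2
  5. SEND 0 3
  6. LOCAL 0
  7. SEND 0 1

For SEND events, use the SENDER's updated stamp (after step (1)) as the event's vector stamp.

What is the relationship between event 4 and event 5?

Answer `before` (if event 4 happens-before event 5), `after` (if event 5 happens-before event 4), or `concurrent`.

Answer: concurrent

Derivation:
Initial: VV[0]=[0, 0, 0, 0]
Initial: VV[1]=[0, 0, 0, 0]
Initial: VV[2]=[0, 0, 0, 0]
Initial: VV[3]=[0, 0, 0, 0]
Event 1: SEND 1->2: VV[1][1]++ -> VV[1]=[0, 1, 0, 0], msg_vec=[0, 1, 0, 0]; VV[2]=max(VV[2],msg_vec) then VV[2][2]++ -> VV[2]=[0, 1, 1, 0]
Event 2: SEND 2->1: VV[2][2]++ -> VV[2]=[0, 1, 2, 0], msg_vec=[0, 1, 2, 0]; VV[1]=max(VV[1],msg_vec) then VV[1][1]++ -> VV[1]=[0, 2, 2, 0]
Event 3: SEND 2->3: VV[2][2]++ -> VV[2]=[0, 1, 3, 0], msg_vec=[0, 1, 3, 0]; VV[3]=max(VV[3],msg_vec) then VV[3][3]++ -> VV[3]=[0, 1, 3, 1]
Event 4: LOCAL 2: VV[2][2]++ -> VV[2]=[0, 1, 4, 0]
Event 5: SEND 0->3: VV[0][0]++ -> VV[0]=[1, 0, 0, 0], msg_vec=[1, 0, 0, 0]; VV[3]=max(VV[3],msg_vec) then VV[3][3]++ -> VV[3]=[1, 1, 3, 2]
Event 6: LOCAL 0: VV[0][0]++ -> VV[0]=[2, 0, 0, 0]
Event 7: SEND 0->1: VV[0][0]++ -> VV[0]=[3, 0, 0, 0], msg_vec=[3, 0, 0, 0]; VV[1]=max(VV[1],msg_vec) then VV[1][1]++ -> VV[1]=[3, 3, 2, 0]
Event 4 stamp: [0, 1, 4, 0]
Event 5 stamp: [1, 0, 0, 0]
[0, 1, 4, 0] <= [1, 0, 0, 0]? False
[1, 0, 0, 0] <= [0, 1, 4, 0]? False
Relation: concurrent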